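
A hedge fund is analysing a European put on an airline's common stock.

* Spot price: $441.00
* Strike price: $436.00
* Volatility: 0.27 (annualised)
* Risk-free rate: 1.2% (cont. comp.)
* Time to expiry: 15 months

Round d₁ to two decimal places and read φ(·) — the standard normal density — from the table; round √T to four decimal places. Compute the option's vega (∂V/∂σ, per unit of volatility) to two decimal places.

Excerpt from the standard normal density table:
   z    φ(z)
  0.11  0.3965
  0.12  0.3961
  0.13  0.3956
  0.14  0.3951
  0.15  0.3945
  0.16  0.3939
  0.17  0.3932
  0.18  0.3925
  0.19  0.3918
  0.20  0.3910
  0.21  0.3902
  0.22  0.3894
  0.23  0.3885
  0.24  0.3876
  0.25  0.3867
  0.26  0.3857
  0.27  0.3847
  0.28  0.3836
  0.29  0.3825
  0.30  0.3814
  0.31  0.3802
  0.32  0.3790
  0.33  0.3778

σ√T = 0.27·√1.25 = 0.3019
d₁ = [ln(441/436) + (0.012 + 0.27²/2)·1.25] / 0.3019 = [0.0114 + 0.0606] / 0.3019 = 0.2384 ≈ 0.24
√T = √1.25 = 1.1180
φ(d₁) = φ(0.24) = 0.3876
vega = S·φ(d₁)·√T = 441·0.3876·1.1180 = 191.1015
(The call has the same vega.)

191.10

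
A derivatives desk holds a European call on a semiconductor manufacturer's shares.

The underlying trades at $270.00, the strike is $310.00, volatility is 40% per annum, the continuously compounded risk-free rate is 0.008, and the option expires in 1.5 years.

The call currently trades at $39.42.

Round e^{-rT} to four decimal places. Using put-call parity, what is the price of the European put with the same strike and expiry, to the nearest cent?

e^(−rT) = e^(−0.008·1.5) = 0.9881
Put-call parity: C − P = S − K·e^(−rT) = 270 − 310·0.9881 = 270 − 306.3110 = -36.3110
P = C − (C − P) = 39.42 − (-36.3110) = 75.7310

$75.73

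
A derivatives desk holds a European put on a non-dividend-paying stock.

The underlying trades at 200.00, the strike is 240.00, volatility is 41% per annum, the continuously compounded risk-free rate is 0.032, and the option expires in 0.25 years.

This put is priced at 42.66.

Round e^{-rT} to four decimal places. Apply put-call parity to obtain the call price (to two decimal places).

4.58

e^(−rT) = e^(−0.032·0.25) = 0.9920
Put-call parity: C − P = S − K·e^(−rT) = 200 − 240·0.9920 = 200 − 238.0800 = -38.0800
C = P + (C − P) = 42.66 + (-38.0800) = 4.5800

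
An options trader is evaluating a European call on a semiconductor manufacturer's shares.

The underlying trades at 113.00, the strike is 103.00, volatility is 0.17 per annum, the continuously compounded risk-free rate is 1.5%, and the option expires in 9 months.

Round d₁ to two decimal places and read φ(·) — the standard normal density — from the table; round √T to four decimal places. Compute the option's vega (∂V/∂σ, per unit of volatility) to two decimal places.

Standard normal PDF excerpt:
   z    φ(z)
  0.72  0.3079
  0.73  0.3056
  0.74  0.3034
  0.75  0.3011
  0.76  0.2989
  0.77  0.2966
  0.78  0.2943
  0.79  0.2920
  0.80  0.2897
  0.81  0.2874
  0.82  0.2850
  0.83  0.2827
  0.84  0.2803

σ√T = 0.17 × 0.8660 = 0.1472
ln(S/K) + (r + σ²/2)T = ln(113/103) + (0.015 + 0.17²/2)·0.75 = 0.0927 + 0.0221 = 0.1147
d₁ = 0.1147 / 0.1472 = 0.7794 ⇒ 0.78
√T = √0.75 = 0.8660
φ(d₁) = φ(0.78) = 0.2943
vega = S·φ(d₁)·√T = 113·0.2943·0.8660 = 28.7996

28.80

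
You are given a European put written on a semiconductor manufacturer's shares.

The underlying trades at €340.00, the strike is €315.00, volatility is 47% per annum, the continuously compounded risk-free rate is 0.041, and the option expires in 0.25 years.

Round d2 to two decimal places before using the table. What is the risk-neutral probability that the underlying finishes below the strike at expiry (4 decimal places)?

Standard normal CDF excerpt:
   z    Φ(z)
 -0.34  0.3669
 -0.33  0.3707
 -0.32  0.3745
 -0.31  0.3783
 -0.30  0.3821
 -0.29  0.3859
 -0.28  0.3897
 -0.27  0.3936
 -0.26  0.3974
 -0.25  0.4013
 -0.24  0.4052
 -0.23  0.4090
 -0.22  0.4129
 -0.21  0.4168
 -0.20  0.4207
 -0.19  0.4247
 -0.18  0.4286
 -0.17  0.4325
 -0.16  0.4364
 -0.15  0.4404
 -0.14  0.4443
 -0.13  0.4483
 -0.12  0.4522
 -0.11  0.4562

T = 0.25;  σ√T = 0.2350
d₁ = [ln(340/315) + (0.041 + 0.47²/2)·0.25] / 0.2350 = [0.0764 + 0.0379] / 0.2350 = 0.4861 → 0.49
d₂ = d₁ − σ√T = 0.4861 − 0.2350 = 0.2511 → 0.25
Risk-neutral Pr[S_T < K] = N(−d₂) = N(-0.25) = 0.4013

0.4013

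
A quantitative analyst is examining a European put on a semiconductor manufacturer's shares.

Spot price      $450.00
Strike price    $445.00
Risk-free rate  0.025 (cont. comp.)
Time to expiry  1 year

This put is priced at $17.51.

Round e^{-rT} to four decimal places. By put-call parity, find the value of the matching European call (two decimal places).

$33.50

e^(−rT) = e^(−0.025·1) = 0.9753
Put-call parity: C − P = S − K·e^(−rT) = 450 − 445·0.9753 = 450 − 434.0085 = 15.9915
C = P + (C − P) = 17.51 + (15.9915) = 33.5015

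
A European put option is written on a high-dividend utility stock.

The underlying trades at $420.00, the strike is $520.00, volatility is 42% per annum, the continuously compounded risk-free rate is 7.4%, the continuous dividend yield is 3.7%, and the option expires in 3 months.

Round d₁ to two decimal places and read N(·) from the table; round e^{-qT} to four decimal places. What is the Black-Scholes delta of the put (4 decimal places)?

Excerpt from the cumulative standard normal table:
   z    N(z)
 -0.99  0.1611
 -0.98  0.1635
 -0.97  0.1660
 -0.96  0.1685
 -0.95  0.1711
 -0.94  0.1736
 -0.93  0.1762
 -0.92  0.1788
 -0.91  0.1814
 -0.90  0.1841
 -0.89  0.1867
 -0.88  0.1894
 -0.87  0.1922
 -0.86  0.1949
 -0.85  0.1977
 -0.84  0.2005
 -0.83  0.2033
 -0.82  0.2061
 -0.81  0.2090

-0.8004

σ√T = 0.42 × 0.5000 = 0.2100
d₁ = [ln(420/520) + (0.074 − 0.037 + 0.42²/2)·0.25] / 0.2100 = [-0.2136 + 0.0313] / 0.2100 = -0.8680 which rounds to -0.87
N(d₁) = N(-0.87) = 0.1922
Δ_put = exp(−qT)·(N(d₁) − 1) = 0.9908·(0.1922 − 1) = -0.8004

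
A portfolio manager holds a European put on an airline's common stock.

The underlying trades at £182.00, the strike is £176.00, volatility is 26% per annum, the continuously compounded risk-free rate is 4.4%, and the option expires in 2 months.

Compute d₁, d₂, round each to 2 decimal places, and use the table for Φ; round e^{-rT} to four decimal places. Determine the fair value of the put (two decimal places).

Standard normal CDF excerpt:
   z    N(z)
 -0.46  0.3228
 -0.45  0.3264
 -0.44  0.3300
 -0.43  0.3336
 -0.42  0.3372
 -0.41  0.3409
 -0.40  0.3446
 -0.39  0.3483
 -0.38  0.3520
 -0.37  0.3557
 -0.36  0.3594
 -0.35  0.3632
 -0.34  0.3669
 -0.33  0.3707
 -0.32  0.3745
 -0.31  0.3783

T = 0.1667;  σ√T = 0.1061
ln(S/K) + (r + σ²/2)T = ln(182/176) + (0.044 + 0.26²/2)·0.1667 = 0.0335 + 0.0130 = 0.0465
d₁ = 0.0465 / 0.1061 = 0.4380 which rounds to 0.44
d₂ = d₁ − σ√T = 0.4380 − 0.1061 = 0.3318 which rounds to 0.33
exp(−rT) = exp(−0.044·0.1667) = 0.9927
N(−d₂) = N(-0.33) = 0.3707;  N(−d₁) = N(-0.44) = 0.3300
P = 176·0.9927·0.3707 − 182·0.3300 = 64.7669 − 60.0600 = 4.7069

£4.71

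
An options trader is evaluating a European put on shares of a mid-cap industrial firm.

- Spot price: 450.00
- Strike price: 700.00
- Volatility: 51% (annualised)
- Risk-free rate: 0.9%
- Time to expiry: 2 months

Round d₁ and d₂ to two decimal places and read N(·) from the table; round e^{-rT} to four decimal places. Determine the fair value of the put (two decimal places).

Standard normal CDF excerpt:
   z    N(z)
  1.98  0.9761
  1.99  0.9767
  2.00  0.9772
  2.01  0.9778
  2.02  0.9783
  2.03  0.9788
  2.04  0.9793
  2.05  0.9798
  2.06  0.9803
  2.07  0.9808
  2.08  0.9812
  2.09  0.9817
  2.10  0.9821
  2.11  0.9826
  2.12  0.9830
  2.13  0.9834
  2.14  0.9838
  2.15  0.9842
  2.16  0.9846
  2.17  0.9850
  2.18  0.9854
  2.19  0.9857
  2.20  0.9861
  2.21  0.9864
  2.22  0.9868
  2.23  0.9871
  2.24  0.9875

σ√T = 0.51 × 0.4082 = 0.2082
d₁ = [ln(450/700) + (0.009 + 0.51²/2)·0.1667] / 0.2082 = [-0.4418 + 0.0232] / 0.2082 = -2.0108 ≈ -2.01
d₂ = d₁ − σ√T = -2.0108 − 0.2082 = -2.2190 ≈ -2.22
e^(−rT) = e^(−0.009·0.1667) = 0.9985
N(−d₂) = N(2.22) = 0.9868;  N(−d₁) = N(2.01) = 0.9778
P = 700·0.9985·0.9868 − 450·0.9778 = 689.7239 − 440.0100 = 249.7139

249.71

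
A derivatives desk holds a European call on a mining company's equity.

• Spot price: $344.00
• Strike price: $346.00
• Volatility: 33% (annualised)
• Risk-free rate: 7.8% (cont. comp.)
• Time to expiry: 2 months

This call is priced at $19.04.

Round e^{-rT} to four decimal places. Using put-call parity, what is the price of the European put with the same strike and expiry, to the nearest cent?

$16.58

e^(−rT) = e^(−0.078·0.1667) = 0.9871
Put-call parity: C − P = S − K·e^(−rT) = 344 − 346·0.9871 = 344 − 341.5366 = 2.4634
P = C − (C − P) = 19.04 − (2.4634) = 16.5766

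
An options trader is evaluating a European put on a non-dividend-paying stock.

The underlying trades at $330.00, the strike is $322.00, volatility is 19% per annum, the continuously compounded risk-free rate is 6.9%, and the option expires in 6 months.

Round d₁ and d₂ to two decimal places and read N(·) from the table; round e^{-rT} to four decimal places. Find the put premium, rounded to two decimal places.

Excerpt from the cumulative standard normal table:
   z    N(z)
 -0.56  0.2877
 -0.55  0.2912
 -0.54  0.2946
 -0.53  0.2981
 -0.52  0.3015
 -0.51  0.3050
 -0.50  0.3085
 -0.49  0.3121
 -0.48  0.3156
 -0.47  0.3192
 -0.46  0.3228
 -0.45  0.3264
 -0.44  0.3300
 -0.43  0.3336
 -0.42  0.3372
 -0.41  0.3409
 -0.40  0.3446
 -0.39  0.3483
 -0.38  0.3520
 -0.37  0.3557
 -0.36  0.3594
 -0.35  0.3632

$10.00

σ√T = 0.19·√0.5 = 0.1344
d₁ = [ln(330/322) + (0.069 + 0.19²/2)·0.5] / 0.1344 = [0.0245 + 0.0435] / 0.1344 = 0.5066 ⇒ 0.51
d₂ = d₁ − σ√T = 0.5066 − 0.1344 = 0.3723 ⇒ 0.37
exp(−rT) = exp(−0.069·0.5) = 0.9661
P = 322·0.9661·N(-0.37) − 330·N(-0.51) = 322·0.9661·0.3557 − 330·0.3050 = 110.6526 − 100.6500 = 10.0026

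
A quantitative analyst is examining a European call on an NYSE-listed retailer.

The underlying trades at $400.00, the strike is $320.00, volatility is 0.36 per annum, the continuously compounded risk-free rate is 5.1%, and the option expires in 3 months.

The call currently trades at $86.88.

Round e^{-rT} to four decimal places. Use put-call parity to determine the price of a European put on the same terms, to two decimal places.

e^(−rT) = e^(−0.051·0.25) = 0.9873
Put-call parity: C − P = S − K·e^(−rT) = 400 − 320·0.9873 = 400 − 315.9360 = 84.0640
P = C − (C − P) = 86.88 − (84.0640) = 2.8160

$2.82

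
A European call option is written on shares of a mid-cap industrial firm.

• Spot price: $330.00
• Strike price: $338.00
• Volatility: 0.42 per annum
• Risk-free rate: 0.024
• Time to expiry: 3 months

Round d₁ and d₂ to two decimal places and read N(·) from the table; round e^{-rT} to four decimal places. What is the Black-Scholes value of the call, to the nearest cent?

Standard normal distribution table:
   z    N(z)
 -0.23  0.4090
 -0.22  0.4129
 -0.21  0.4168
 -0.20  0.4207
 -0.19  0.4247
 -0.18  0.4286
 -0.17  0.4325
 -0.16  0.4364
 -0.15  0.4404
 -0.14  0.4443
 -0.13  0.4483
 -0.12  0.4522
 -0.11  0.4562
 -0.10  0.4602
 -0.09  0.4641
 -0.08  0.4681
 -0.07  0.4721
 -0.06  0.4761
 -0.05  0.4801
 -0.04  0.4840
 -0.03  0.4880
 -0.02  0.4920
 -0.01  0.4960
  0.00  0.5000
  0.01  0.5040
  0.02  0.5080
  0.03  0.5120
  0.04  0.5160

T = 0.25;  σ√T = 0.2100
d₁ = [ln(330/338) + (0.024 + 0.42²/2)·0.25] / 0.2100 = [-0.0240 + 0.0280] / 0.2100 = 0.0195 ⇒ 0.02
d₂ = d₁ − σ√T = 0.0195 − 0.2100 = -0.1905 ⇒ -0.19
exp(−rT) = exp(−0.024·0.25) = 0.9940
C = 330·N(0.02) − 338·0.9940·N(-0.19) = 330·0.5080 − 338·0.9940·0.4247 = 167.6400 − 142.6873 = 24.9527

$24.95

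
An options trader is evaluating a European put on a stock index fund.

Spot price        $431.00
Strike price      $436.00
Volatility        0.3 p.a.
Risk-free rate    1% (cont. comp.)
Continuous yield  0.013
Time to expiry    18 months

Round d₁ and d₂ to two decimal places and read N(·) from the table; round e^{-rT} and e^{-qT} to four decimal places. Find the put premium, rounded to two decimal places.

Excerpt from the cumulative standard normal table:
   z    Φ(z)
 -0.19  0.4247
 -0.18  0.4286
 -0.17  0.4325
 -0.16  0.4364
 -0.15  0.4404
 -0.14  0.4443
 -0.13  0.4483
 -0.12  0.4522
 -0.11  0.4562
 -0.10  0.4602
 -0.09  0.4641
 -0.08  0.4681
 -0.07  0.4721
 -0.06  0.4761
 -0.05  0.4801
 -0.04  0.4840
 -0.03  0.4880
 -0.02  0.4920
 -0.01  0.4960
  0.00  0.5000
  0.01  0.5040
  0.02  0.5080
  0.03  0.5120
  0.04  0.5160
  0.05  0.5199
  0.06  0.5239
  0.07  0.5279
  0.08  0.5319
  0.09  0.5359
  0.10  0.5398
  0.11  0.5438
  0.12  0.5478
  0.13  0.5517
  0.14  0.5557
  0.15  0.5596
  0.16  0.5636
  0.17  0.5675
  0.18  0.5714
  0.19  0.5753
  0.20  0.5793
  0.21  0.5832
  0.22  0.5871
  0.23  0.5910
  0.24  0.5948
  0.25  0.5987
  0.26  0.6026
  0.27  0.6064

T = 1.5;  σ√T = 0.3674
ln(S/K) + (r − q + σ²/2)T = ln(431/436) + (0.01 − 0.013 + 0.3²/2)·1.5 = -0.0115 + 0.0630 = 0.0515
d₁ = 0.0515 / 0.3674 = 0.1401 which rounds to 0.14
d₂ = d₁ − σ√T = 0.1401 − 0.3674 = -0.2274 which rounds to -0.23
exp(−qT) = exp(−0.013·1.5) = 0.9807;  exp(−rT) = exp(−0.01·1.5) = 0.9851
N(−d₂) = N(0.23) = 0.5910;  N(−d₁) = N(-0.14) = 0.4443
P = 436·0.9851·0.5910 − 431·0.9807·0.4443 = 253.8366 − 187.7975 = 66.0391

$66.04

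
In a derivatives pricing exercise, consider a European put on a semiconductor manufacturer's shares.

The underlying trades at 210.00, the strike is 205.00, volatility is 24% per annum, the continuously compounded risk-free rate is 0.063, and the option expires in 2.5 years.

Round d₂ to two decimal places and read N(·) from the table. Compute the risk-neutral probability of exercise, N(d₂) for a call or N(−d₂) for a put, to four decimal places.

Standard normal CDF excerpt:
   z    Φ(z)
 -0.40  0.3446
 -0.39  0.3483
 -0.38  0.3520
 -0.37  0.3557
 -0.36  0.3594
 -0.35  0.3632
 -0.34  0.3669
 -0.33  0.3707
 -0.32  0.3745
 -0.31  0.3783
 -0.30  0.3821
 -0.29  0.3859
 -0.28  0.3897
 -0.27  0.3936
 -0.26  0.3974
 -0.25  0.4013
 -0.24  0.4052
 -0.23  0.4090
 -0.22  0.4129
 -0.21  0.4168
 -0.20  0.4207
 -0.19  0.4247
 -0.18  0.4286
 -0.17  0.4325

0.3859

σ√T = 0.24·√2.5 = 0.3795
d₁ = [ln(210/205) + (0.063 + 0.24²/2)·2.5] / 0.3795 = [0.0241 + 0.2295] / 0.3795 = 0.6683 ≈ 0.67
d₂ = d₁ − σ√T = 0.6683 − 0.3795 = 0.2888 ≈ 0.29
Risk-neutral Pr[S_T < K] = N(−d₂) = N(-0.29) = 0.3859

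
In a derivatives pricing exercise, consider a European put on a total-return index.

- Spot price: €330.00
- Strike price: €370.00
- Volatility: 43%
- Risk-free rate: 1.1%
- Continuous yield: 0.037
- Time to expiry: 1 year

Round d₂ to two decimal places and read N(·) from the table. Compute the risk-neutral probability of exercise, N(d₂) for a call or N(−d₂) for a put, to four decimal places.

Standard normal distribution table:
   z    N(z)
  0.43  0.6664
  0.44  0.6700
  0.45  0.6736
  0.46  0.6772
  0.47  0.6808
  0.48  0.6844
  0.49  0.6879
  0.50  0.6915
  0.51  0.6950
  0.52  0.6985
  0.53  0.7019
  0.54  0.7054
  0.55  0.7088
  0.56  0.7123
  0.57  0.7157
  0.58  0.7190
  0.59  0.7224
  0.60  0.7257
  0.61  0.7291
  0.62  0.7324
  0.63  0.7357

0.7054

σ√T = 0.43 × 1.0000 = 0.4300
d₁ = [ln(330/370) + (0.011 − 0.037 + 0.43²/2)·1] / 0.4300 = [-0.1144 + 0.0664] / 0.4300 = -0.1115 ≈ -0.11
d₂ = d₁ − σ√T = -0.1115 − 0.4300 = -0.5415 ≈ -0.54
Pr(exercise) under Q = N(−d₂) = N(0.54) = 0.7054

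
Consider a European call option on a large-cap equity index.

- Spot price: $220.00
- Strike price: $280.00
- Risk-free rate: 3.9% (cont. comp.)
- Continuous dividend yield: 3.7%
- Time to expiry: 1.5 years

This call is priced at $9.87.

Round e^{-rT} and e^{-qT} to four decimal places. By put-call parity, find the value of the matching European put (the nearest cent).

exp(−qT) = exp(−0.037·1.5) = 0.9460;  exp(−rT) = exp(−0.039·1.5) = 0.9432
Put-call parity: C − P = S·e^(−qT) − K·e^(−rT) = 220·0.9460 − 280·0.9432 = 208.1200 − 264.0960 = -55.9760
P = C − (C − P) = 9.87 − (-55.9760) = 65.8460

$65.85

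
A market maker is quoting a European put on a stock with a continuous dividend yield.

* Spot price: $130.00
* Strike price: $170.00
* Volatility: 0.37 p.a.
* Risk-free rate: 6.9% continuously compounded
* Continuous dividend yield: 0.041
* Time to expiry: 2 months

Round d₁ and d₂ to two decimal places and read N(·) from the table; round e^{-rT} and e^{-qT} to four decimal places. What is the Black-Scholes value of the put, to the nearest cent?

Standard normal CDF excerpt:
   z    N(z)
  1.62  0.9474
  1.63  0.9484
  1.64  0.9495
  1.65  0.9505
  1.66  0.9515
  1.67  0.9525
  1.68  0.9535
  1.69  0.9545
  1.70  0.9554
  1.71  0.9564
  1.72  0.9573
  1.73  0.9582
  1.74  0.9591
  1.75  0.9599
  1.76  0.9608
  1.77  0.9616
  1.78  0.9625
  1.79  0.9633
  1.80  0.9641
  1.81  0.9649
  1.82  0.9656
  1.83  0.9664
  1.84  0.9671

$39.30

T = 0.1667;  σ√T = 0.1511
d₁ = [ln(130/170) + (0.069 − 0.041 + 0.37²/2)·0.1667] / 0.1511 = [-0.2683 + 0.0161] / 0.1511 = -1.6696 ⇒ -1.67
d₂ = d₁ − σ√T = -1.6696 − 0.1511 = -1.8206 ⇒ -1.82
e^(−qT) = e^(−0.041·0.1667) = 0.9932;  e^(−rT) = e^(−0.069·0.1667) = 0.9886
P = 170·0.9886·N(1.82) − 130·0.9932·N(1.67) = 170·0.9886·0.9656 − 130·0.9932·0.9525 = 162.2807 − 122.9830 = 39.2977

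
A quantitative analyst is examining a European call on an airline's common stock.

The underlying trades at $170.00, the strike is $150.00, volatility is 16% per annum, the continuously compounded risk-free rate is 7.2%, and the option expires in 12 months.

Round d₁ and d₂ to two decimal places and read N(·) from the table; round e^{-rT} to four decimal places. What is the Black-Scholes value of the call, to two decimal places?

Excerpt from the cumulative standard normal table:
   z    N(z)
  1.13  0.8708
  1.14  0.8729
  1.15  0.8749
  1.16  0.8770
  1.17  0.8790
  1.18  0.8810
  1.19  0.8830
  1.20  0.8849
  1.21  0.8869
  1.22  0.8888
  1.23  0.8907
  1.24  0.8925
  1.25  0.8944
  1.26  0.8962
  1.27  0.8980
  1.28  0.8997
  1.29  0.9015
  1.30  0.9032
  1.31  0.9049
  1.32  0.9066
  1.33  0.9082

$31.72

σ√T = 0.16 × 1.0000 = 0.1600
d₁ = [ln(170/150) + (0.072 + ½·0.16²)·1] / (σ√T) = (0.1252 + 0.0848) / 0.1600 = 1.3123 ⇒ 1.31
d₂ = 1.3123 − 0.1600 = 1.1523 ⇒ 1.15
exp(−rT) = exp(−0.072·1) = 0.9305
C = 170·N(1.31) − 150·0.9305·N(1.15) = 170·0.9049 − 150·0.9305·0.8749 = 153.8330 − 122.1142 = 31.7188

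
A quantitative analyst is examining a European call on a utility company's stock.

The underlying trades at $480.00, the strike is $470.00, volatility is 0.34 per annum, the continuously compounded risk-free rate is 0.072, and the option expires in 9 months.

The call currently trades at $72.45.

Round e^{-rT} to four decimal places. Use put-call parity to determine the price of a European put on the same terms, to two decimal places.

e^(−rT) = e^(−0.072·0.75) = 0.9474
Put-call parity: C − P = S − K·e^(−rT) = 480 − 470·0.9474 = 480 − 445.2780 = 34.7220
P = C − (C − P) = 72.45 − (34.7220) = 37.7280

$37.73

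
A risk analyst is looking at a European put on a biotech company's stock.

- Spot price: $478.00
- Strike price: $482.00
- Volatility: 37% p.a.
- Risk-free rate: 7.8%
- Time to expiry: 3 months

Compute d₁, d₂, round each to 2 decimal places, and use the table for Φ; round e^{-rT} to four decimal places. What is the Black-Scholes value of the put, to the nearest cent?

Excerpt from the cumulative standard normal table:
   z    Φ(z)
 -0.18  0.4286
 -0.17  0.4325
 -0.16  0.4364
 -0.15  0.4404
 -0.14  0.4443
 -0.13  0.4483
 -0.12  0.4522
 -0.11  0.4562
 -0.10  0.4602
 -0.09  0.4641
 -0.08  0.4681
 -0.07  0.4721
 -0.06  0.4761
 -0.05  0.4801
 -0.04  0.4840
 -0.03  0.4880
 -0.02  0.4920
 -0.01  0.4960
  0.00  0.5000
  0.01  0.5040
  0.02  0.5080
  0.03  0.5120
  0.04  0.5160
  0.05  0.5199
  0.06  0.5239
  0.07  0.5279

$31.51

T = 0.25;  σ√T = 0.1850
d₁ = [ln(478/482) + (0.078 + 0.37²/2)·0.25] / 0.1850 = [-0.0083 + 0.0366] / 0.1850 = 0.1529 ≈ 0.15
d₂ = d₁ − σ√T = 0.1529 − 0.1850 = -0.0321 ≈ -0.03
exp(−rT) = exp(−0.078·0.25) = 0.9807
N(−d₂) = N(0.03) = 0.5120;  N(−d₁) = N(-0.15) = 0.4404
P = 482·0.9807·0.5120 − 478·0.4404 = 242.0211 − 210.5112 = 31.5099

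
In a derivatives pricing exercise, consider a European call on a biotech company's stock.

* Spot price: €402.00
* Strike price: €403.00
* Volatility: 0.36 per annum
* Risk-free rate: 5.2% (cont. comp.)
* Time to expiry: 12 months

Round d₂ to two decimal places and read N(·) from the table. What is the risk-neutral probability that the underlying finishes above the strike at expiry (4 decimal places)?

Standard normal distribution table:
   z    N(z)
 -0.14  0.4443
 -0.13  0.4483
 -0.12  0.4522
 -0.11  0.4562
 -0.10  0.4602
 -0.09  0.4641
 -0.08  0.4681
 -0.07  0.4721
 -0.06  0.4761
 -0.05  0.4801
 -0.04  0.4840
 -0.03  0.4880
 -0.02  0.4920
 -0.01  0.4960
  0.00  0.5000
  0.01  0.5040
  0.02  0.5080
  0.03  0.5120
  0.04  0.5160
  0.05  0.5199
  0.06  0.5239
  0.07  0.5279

0.4840

σ√T = 0.36 × 1.0000 = 0.3600
d₁ = [ln(402/403) + (0.052 + ½·0.36²)·1] / (σ√T) = (-0.0025 + 0.1168) / 0.3600 = 0.3175 ≈ 0.32
d₂ = 0.3175 − 0.3600 = -0.0425 ≈ -0.04
Pr(exercise) under Q = N(d₂) = 0.4840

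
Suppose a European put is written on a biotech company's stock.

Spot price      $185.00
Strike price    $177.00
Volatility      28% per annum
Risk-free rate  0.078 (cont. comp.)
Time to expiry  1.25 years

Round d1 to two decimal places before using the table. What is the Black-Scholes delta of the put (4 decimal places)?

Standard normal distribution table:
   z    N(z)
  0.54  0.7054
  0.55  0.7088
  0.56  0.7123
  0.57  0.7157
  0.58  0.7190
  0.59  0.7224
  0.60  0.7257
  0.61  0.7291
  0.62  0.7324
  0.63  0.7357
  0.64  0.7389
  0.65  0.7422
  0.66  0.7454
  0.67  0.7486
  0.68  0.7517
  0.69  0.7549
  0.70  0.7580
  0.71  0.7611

-0.2709

σ√T = 0.28 × 1.1180 = 0.3130
ln(S/K) + (r + σ²/2)T = ln(185/177) + (0.078 + 0.28²/2)·1.25 = 0.0442 + 0.1465 = 0.1907
d₁ = 0.1907 / 0.3130 = 0.6092 ⇒ 0.61
N(d₁) = N(0.61) = 0.7291
Δ_put = N(d₁) − 1 = 0.7291 − 1 = -0.2709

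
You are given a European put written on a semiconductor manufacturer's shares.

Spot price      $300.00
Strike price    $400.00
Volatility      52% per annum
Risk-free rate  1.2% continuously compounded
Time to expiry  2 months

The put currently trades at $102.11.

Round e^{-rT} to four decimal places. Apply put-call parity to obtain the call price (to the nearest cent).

e^(−rT) = e^(−0.012·0.1667) = 0.9980
Put-call parity: C − P = S − K·e^(−rT) = 300 − 400·0.9980 = 300 − 399.2000 = -99.2000
C = P + (C − P) = 102.11 + (-99.2000) = 2.9100

$2.91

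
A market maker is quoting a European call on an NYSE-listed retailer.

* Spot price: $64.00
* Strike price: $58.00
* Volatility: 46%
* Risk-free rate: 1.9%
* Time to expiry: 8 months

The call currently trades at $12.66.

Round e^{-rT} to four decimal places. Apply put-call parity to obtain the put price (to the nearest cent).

$5.93

e^(−rT) = e^(−0.019·0.6667) = 0.9874
Put-call parity: C − P = S − K·e^(−rT) = 64 − 58·0.9874 = 64 − 57.2692 = 6.7308
P = C − (C − P) = 12.66 − (6.7308) = 5.9292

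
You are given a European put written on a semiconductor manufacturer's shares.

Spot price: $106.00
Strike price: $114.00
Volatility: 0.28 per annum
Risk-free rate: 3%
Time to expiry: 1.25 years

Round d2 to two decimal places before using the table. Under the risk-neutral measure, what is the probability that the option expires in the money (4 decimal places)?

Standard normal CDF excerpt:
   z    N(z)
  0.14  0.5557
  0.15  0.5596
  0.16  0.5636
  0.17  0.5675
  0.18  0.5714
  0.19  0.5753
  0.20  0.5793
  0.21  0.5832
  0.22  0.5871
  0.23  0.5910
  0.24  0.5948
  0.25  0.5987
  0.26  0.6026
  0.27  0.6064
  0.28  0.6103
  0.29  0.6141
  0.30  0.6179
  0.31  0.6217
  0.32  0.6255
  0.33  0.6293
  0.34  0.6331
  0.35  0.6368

σ√T = 0.28 × 1.1180 = 0.3130
d₁ = [ln(106/114) + (0.03 + 0.28²/2)·1.25] / 0.3130 = [-0.0728 + 0.0865] / 0.3130 = 0.0439 which rounds to 0.04
d₂ = d₁ − σ√T = 0.0439 − 0.3130 = -0.2692 which rounds to -0.27
Pr(exercise) under Q = N(−d₂) = N(0.27) = 0.6064

0.6064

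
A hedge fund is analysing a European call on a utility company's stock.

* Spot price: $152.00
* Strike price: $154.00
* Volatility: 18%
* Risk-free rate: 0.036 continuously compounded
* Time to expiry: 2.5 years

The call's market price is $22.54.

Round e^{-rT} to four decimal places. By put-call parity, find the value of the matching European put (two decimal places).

e^(−rT) = e^(−0.036·2.5) = 0.9139
Put-call parity: C − P = S − K·e^(−rT) = 152 − 154·0.9139 = 152 − 140.7406 = 11.2594
P = C − (C − P) = 22.54 − (11.2594) = 11.2806

$11.28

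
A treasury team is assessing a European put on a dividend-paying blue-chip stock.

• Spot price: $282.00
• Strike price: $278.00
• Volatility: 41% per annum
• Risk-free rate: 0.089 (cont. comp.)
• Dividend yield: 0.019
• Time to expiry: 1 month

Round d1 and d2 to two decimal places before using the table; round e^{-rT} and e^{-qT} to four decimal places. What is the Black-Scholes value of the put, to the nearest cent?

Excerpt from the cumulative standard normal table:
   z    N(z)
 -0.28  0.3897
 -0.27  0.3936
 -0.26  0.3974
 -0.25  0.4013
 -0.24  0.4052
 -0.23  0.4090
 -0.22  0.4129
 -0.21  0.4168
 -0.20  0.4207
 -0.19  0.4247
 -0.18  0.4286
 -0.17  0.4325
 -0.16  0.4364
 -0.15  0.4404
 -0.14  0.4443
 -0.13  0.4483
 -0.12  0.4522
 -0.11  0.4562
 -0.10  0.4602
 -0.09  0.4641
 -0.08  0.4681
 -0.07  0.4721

$10.73

T = 0.08333;  σ√T = 0.1184
d₁ = [ln(282/278) + (0.089 − 0.019 + ½·0.41²)·0.08333] / (σ√T) = (0.0143 + 0.0128) / 0.1184 = 0.2292 which rounds to 0.23
d₂ = 0.2292 − 0.1184 = 0.1108 which rounds to 0.11
exp(−qT) = exp(−0.019·0.08333) = 0.9984;  exp(−rT) = exp(−0.089·0.08333) = 0.9926
P = 278·0.9926·N(-0.11) − 282·0.9984·N(-0.23) = 278·0.9926·0.4562 − 282·0.9984·0.4090 = 125.8851 − 115.1535 = 10.7316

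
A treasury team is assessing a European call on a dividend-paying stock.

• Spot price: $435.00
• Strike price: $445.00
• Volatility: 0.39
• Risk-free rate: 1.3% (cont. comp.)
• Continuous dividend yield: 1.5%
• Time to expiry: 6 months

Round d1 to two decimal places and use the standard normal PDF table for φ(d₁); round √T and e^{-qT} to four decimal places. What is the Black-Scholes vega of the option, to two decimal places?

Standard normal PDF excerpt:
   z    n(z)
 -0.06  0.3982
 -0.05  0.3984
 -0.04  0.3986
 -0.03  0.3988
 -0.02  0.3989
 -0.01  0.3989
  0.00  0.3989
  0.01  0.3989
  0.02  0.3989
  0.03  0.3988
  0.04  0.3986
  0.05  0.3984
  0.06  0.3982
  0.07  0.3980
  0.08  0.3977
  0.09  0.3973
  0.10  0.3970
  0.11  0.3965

121.62

T = 0.5;  σ√T = 0.2758
d₁ = [ln(435/445) + (0.013 − 0.015 + 0.39²/2)·0.5] / 0.2758 = [-0.0227 + 0.0370] / 0.2758 = 0.0518 which rounds to 0.05
√T = √0.5 = 0.7071
φ(d₁) = φ(0.05) = 0.3984
exp(−qT) = exp(−0.015·0.5) = 0.9925
vega = S·exp(−qT)·φ(d₁)·√T = 435·0.9925·0.3984·0.7071 = 121.6242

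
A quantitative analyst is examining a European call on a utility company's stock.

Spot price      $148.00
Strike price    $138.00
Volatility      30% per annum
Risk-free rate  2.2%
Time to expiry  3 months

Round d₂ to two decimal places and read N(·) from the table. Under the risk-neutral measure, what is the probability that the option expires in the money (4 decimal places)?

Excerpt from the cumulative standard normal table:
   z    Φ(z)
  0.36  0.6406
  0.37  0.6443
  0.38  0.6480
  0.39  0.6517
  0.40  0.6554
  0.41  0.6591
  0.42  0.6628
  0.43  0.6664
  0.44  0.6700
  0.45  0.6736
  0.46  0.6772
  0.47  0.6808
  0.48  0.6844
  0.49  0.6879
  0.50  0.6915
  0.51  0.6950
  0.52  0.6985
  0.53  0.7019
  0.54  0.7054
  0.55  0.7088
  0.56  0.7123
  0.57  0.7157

σ√T = 0.3·√0.25 = 0.1500
d₁ = [ln(148/138) + (0.022 + ½·0.3²)·0.25] / (σ√T) = (0.0700 + 0.0168) / 0.1500 = 0.5781 ⇒ 0.58
d₂ = 0.5781 − 0.1500 = 0.4281 ⇒ 0.43
Pr(exercise) under Q = N(d₂) = 0.6664

0.6664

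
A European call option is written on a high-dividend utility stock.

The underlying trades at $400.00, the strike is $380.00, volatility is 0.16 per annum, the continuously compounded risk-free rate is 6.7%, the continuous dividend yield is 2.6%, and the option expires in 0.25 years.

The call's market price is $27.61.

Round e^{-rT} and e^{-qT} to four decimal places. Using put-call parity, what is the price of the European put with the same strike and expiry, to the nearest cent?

e^(−qT) = e^(−0.026·0.25) = 0.9935;  e^(−rT) = e^(−0.067·0.25) = 0.9834
Put-call parity: C − P = S·e^(−qT) − K·e^(−rT) = 400·0.9935 − 380·0.9834 = 397.4000 − 373.6920 = 23.7080
P = C − (C − P) = 27.61 − (23.7080) = 3.9020

$3.90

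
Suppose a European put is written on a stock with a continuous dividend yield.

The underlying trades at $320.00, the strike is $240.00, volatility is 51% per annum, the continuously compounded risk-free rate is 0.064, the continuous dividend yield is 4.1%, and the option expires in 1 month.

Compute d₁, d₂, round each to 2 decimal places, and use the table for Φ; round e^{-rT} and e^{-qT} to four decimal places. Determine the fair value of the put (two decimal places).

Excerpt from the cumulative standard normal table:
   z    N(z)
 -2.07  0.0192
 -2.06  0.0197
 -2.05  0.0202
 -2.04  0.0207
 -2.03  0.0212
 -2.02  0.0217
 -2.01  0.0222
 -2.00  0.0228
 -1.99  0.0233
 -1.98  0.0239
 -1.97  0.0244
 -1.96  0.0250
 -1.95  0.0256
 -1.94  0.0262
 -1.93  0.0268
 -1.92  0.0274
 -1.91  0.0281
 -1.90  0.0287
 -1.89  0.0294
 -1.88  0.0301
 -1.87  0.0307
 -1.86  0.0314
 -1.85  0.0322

$0.42

σ√T = 0.51·√0.08333 = 0.1472
ln(S/K) + (r − q + σ²/2)T = ln(320/240) + (0.064 − 0.041 + 0.51²/2)·0.08333 = 0.2877 + 0.0128 = 0.3004
d₁ = 0.3004 / 0.1472 = 2.0407 which rounds to 2.04
d₂ = d₁ − σ√T = 2.0407 − 0.1472 = 1.8934 which rounds to 1.89
exp(−qT) = exp(−0.041·0.08333) = 0.9966;  exp(−rT) = exp(−0.064·0.08333) = 0.9947
N(−d₂) = N(-1.89) = 0.0294;  N(−d₁) = N(-2.04) = 0.0207
P = 240·0.9947·0.0294 − 320·0.9966·0.0207 = 7.0186 − 6.6015 = 0.4171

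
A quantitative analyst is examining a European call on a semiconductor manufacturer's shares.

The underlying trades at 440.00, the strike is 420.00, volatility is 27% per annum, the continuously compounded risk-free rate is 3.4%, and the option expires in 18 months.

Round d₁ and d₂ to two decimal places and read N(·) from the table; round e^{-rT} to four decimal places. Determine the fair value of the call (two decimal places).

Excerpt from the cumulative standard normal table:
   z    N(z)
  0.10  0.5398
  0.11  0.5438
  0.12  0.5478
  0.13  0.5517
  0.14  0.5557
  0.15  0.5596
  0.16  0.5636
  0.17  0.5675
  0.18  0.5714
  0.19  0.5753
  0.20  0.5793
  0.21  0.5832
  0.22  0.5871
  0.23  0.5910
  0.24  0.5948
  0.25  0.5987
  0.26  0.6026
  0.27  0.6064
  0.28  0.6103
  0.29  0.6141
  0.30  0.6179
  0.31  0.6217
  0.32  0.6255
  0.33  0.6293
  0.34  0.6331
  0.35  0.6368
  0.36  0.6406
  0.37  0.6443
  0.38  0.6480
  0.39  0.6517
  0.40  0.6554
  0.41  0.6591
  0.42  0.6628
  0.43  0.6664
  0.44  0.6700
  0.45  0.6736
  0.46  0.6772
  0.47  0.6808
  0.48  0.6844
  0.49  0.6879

σ√T = 0.27 × 1.2247 = 0.3307
d₁ = [ln(440/420) + (0.034 + 0.27²/2)·1.5] / 0.3307 = [0.0465 + 0.1057] / 0.3307 = 0.4602 which rounds to 0.46
d₂ = d₁ − σ√T = 0.4602 − 0.3307 = 0.1296 which rounds to 0.13
exp(−rT) = exp(−0.034·1.5) = 0.9503
C = 440·N(0.46) − 420·0.9503·N(0.13) = 440·0.6772 − 420·0.9503·0.5517 = 297.9680 − 220.1978 = 77.7702

77.77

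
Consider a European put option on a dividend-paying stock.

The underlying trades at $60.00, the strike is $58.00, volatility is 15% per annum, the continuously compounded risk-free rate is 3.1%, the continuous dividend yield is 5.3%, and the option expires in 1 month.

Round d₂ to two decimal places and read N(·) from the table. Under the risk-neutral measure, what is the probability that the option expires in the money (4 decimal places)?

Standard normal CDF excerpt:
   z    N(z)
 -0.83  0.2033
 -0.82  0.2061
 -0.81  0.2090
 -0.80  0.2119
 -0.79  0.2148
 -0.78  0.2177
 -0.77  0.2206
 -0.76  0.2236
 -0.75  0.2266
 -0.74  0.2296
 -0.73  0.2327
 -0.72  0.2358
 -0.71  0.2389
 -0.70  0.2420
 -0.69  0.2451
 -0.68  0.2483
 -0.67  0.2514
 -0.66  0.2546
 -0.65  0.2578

σ√T = 0.15·√0.08333 = 0.0433
ln(S/K) + (r − q + σ²/2)T = ln(60/58) + (0.031 − 0.053 + 0.15²/2)·0.08333 = 0.0339 − 0.0009 = 0.0330
d₁ = 0.0330 / 0.0433 = 0.7622 → 0.76
d₂ = d₁ − σ√T = 0.7622 − 0.0433 = 0.7189 → 0.72
Pr(exercise) under Q = N(−d₂) = N(-0.72) = 0.2358

0.2358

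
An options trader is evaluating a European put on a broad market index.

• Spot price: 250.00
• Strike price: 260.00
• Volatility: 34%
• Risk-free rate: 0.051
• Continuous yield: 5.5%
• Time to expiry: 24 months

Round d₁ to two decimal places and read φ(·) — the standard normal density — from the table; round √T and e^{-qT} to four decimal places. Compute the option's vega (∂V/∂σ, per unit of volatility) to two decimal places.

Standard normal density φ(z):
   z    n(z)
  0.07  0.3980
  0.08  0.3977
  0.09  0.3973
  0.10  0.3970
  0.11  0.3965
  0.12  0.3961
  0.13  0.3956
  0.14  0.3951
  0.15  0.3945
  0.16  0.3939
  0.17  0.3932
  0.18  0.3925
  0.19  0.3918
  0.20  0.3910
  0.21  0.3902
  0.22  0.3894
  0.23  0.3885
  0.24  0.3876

125.13

T = 2;  σ√T = 0.4808
d₁ = [ln(250/260) + (0.051 − 0.055 + 0.34²/2)·2] / 0.4808 = [-0.0392 + 0.1076] / 0.4808 = 0.1422 ⇒ 0.14
√T = √2 = 1.4142
φ(d₁) = φ(0.14) = 0.3951
e^(−qT) = e^(−0.055·2) = 0.8958
vega = S·e^(−qT)·φ(d₁)·√T = 250·0.8958·0.3951·1.4142 = 125.1322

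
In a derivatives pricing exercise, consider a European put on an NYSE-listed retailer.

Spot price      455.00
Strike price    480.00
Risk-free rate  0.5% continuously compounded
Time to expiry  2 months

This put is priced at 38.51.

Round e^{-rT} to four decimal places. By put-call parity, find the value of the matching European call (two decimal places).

13.89

e^(−rT) = e^(−0.005·0.1667) = 0.9992
Put-call parity: C − P = S − K·e^(−rT) = 455 − 480·0.9992 = 455 − 479.6160 = -24.6160
C = P + (C − P) = 38.51 + (-24.6160) = 13.8940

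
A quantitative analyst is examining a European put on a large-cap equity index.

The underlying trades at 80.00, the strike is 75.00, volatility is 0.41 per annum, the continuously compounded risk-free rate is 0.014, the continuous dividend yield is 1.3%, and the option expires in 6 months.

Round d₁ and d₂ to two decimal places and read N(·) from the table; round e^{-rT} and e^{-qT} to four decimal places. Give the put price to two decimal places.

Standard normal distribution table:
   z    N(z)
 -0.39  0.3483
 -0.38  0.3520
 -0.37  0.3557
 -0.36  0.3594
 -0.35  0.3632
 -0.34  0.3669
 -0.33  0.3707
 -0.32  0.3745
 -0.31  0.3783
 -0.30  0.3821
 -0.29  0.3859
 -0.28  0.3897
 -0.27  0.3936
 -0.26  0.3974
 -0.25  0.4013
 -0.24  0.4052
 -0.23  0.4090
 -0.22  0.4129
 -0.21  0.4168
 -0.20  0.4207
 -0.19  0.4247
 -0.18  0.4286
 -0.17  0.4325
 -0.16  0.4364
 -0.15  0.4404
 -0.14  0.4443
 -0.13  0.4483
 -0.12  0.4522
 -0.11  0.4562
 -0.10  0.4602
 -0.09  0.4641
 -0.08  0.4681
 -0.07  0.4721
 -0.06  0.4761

σ√T = 0.41 × 0.7071 = 0.2899
d₁ = [ln(80/75) + (0.014 − 0.013 + ½·0.41²)·0.5] / (σ√T) = (0.0645 + 0.0425) / 0.2899 = 0.3693 which rounds to 0.37
d₂ = 0.3693 − 0.2899 = 0.0794 which rounds to 0.08
exp(−qT) = exp(−0.013·0.5) = 0.9935;  exp(−rT) = exp(−0.014·0.5) = 0.9930
P = 75·0.9930·N(-0.08) − 80·0.9935·N(-0.37) = 75·0.9930·0.4681 − 80·0.9935·0.3557 = 34.8617 − 28.2710 = 6.5907

6.59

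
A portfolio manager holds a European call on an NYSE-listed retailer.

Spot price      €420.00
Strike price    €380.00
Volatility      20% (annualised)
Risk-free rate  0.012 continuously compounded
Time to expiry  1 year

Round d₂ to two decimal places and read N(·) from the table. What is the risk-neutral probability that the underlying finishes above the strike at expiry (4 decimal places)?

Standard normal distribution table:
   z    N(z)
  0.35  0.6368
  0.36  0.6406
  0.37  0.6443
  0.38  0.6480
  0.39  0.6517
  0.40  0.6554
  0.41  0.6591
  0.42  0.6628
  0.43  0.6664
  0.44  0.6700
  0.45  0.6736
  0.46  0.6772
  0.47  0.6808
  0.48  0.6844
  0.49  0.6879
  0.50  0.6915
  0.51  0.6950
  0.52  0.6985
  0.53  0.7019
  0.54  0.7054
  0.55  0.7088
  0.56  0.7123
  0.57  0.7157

σ√T = 0.2 × 1.0000 = 0.2000
d₁ = [ln(420/380) + (0.012 + 0.2²/2)·1] / 0.2000 = [0.1001 + 0.0320] / 0.2000 = 0.6604 which rounds to 0.66
d₂ = d₁ − σ√T = 0.6604 − 0.2000 = 0.4604 which rounds to 0.46
Risk-neutral Pr[S_T > K] = N(d₂) = N(0.46) = 0.6772

0.6772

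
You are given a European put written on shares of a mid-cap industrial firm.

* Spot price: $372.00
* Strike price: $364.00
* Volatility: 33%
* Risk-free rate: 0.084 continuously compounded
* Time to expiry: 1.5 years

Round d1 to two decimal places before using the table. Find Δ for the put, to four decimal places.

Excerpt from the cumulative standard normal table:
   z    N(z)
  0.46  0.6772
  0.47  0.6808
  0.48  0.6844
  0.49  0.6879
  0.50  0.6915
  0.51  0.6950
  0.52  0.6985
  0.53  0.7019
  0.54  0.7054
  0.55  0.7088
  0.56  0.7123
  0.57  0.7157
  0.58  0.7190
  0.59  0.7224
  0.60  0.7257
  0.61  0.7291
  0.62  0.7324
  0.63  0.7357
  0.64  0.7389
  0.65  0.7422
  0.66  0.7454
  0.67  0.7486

-0.2843

σ√T = 0.33 × 1.2247 = 0.4042
d₁ = [ln(372/364) + (0.084 + 0.33²/2)·1.5] / 0.4042 = [0.0217 + 0.2077] / 0.4042 = 0.5676 ⇒ 0.57
N(d₁) = N(0.57) = 0.7157
Δ_put = N(d₁) − 1 = 0.7157 − 1 = -0.2843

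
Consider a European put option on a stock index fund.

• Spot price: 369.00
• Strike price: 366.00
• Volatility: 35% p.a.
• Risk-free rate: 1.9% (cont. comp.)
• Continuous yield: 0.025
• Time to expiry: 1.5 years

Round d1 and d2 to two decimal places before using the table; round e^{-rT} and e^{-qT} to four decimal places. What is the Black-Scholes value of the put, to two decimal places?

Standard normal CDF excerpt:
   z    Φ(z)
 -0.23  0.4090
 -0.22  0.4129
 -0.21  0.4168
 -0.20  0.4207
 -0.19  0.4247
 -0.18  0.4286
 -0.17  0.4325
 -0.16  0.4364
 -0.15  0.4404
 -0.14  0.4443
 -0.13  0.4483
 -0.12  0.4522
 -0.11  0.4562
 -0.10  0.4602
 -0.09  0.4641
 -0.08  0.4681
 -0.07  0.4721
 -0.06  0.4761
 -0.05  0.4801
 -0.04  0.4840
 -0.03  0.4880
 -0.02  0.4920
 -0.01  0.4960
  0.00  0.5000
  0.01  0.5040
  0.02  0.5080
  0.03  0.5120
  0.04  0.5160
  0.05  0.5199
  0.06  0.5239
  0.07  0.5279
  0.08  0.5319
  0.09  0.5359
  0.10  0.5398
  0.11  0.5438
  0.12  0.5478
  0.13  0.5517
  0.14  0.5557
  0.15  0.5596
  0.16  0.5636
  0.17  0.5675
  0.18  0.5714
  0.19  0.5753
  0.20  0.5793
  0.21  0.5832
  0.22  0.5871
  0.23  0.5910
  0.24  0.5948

σ√T = 0.35 × 1.2247 = 0.4287
d₁ = [ln(369/366) + (0.019 − 0.025 + 0.35²/2)·1.5] / 0.4287 = [0.0082 + 0.0829] / 0.4287 = 0.2124 ≈ 0.21
d₂ = d₁ − σ√T = 0.2124 − 0.4287 = -0.2163 ≈ -0.22
e^(−qT) = e^(−0.025·1.5) = 0.9632;  e^(−rT) = e^(−0.019·1.5) = 0.9719
P = 366·0.9719·N(0.22) − 369·0.9632·N(-0.21) = 366·0.9719·0.5871 − 369·0.9632·0.4168 = 208.8405 − 148.1394 = 60.7011

60.70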